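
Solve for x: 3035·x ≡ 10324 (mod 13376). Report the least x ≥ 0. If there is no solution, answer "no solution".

4988

First find gcd(3035, 13376):
13376 = 4·3035 + 1236
3035 = 2·1236 + 563
1236 = 2·563 + 110
563 = 5·110 + 13
110 = 8·13 + 6
13 = 2·6 + 1
6 = 6·1 + 0
gcd = 1, so a unique solution mod 13376 exists.
Back-substitute for the Bézout coefficients:
1 = 13 − 2·6
1 = −2·110 + 17·13
1 = 17·563 − 87·110
1 = −87·1236 + 191·563
1 = 191·3035 − 469·1236
1 = −469·13376 + 2067·3035
So 3035·(2067) ≡ 1 (mod 13376), giving 3035⁻¹ ≡ 2067.
x ≡ 3035⁻¹·10324 ≡ 2067·10324 ≡ 4988 (mod 13376).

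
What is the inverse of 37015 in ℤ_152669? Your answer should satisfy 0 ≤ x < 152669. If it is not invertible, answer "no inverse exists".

Compute gcd(37015, 152669):
152669 = 4*37015 + 4609
37015 = 8*4609 + 143
4609 = 32*143 + 33
143 = 4*33 + 11
33 = 3*11 + 0
Since gcd = 11 > 1, 37015 is not a unit mod 152669.

no inverse exists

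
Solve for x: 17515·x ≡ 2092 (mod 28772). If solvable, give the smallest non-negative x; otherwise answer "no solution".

14520

First find gcd(17515, 28772):
28772 = 1×17515 + 11257
17515 = 1×11257 + 6258
11257 = 1×6258 + 4999
6258 = 1×4999 + 1259
4999 = 3×1259 + 1222
1259 = 1×1222 + 37
1222 = 33×37 + 1
37 = 37×1 + 0
gcd = 1, so a unique solution mod 28772 exists.
Back-substitute for the Bézout coefficients:
1 = 1222 − 33·37
1 = −33·1259 + 34·1222
1 = 34·4999 − 135·1259
1 = −135·6258 + 169·4999
1 = 169·11257 − 304·6258
1 = −304·17515 + 473·11257
1 = 473·28772 − 777·17515
So 17515·(-777) ≡ 1 (mod 28772), giving 17515⁻¹ ≡ 27995.
x ≡ 17515⁻¹·2092 ≡ 27995·2092 ≡ 14520 (mod 28772).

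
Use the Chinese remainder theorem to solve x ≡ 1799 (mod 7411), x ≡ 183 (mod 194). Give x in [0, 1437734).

Write x = 1799 + 7411·k. Then 7411·k ≡ 183 − 1799 ≡ 130 (mod 194).
Need 7411⁻¹ mod 194. Extended Euclid on (194, 39):
194 = 4×39 + 38
39 = 1×38 + 1
38 = 38×1 + 0
Back-substitute:
1 = 39 − 38
1 = −194 + 5·39
7411⁻¹ ≡ 5 (mod 194), so k ≡ 5·130 ≡ 68 (mod 194).
x = 1799 + 7411·68 = 505747.

505747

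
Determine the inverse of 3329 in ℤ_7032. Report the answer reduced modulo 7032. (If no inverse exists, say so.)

gcd(7032, 3329) by repeated division:
7032 = 2*3329 + 374
3329 = 8*374 + 337
374 = 1*337 + 37
337 = 9*37 + 4
37 = 9*4 + 1
4 = 4*1 + 0
The gcd is 1. Working backward:
1 = 37 − 9·4
1 = −9·337 + 82·37
1 = 82·374 − 91·337
1 = −91·3329 + 810·374
1 = 810·7032 − 1711·3329
Hence 3329⁻¹ ≡ -1711 ≡ 5321 (mod 7032).

5321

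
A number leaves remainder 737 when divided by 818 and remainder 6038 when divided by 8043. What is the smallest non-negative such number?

Write x = 737 + 818·k. Then 818·k ≡ 6038 − 737 ≡ 5301 (mod 8043).
Need 818⁻¹ mod 8043. Extended Euclid on (8043, 818):
8043 = 9×818 + 681
818 = 1×681 + 137
681 = 4×137 + 133
137 = 1×133 + 4
133 = 33×4 + 1
4 = 4×1 + 0
Back-substitute:
1 = 133 − 33·4
1 = −33·137 + 34·133
1 = 34·681 − 169·137
1 = −169·818 + 203·681
1 = 203·8043 − 1996·818
818⁻¹ ≡ 6047 (mod 8043), so k ≡ 6047·5301 ≡ 3792 (mod 8043).
x = 737 + 818·3792 = 3102593.

3102593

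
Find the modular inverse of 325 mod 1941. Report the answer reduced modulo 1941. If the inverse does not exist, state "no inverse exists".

1726

Extended Euclidean algorithm:
1941 = 5·325 + 316
325 = 1·316 + 9
316 = 35·9 + 1
9 = 9·1 + 0
Since gcd(325, 1941) = 1, back-substitute to write 1 as a combination:
1 = 316 − 35·9
1 = −35·325 + 36·316
1 = 36·1941 − 215·325
Hence 325⁻¹ ≡ -215 ≡ 1726 (mod 1941).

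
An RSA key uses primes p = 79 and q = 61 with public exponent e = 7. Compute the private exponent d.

3343

φ(n) = (p−1)(q−1) = 78·60 = 4680.
Need d with 7·d ≡ 1 (mod 4680). Apply the extended Euclidean algorithm:
4680 = 668×7 + 4
7 = 1×4 + 3
4 = 1×3 + 1
3 = 3×1 + 0
Back-substitute:
1 = 4 − 3
1 = −7 + 2·4
1 = 2·4680 − 1337·7
So 7·(-1337) ≡ 1 (mod 4680), hence d ≡ -1337 ≡ 3343 (mod 4680).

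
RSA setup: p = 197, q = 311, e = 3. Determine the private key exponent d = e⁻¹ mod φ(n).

φ(n) = (p−1)(q−1) = 196·310 = 60760.
Need d with 3·d ≡ 1 (mod 60760). Apply the extended Euclidean algorithm:
60760 = 20253·3 + 1
3 = 3·1 + 0
Back-substitute:
1 = 60760 − 20253·3
So 3·(-20253) ≡ 1 (mod 60760), hence d ≡ -20253 ≡ 40507 (mod 60760).

40507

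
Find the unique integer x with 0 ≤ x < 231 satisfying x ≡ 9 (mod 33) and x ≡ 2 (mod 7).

Write x = 9 + 33·k. Then 33·k ≡ 2 − 9 ≡ 0 (mod 7).
Need 33⁻¹ mod 7. Extended Euclid on (7, 5):
7 = 1*5 + 2
5 = 2*2 + 1
2 = 2*1 + 0
Back-substitute:
1 = 5 − 2·2
1 = −2·7 + 3·5
33⁻¹ ≡ 3 (mod 7), so k ≡ 3·0 ≡ 0 (mod 7).
x = 9 + 33·0 = 9.

9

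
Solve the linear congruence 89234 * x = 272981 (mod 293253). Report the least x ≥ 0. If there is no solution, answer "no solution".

225850

First find gcd(89234, 293253):
293253 = 3·89234 + 25551
89234 = 3·25551 + 12581
25551 = 2·12581 + 389
12581 = 32·389 + 133
389 = 2·133 + 123
133 = 1·123 + 10
123 = 12·10 + 3
10 = 3·3 + 1
3 = 3·1 + 0
gcd = 1, so a unique solution mod 293253 exists.
Back-substitute for the Bézout coefficients:
1 = 10 − 3·3
1 = −3·123 + 37·10
1 = 37·133 − 40·123
1 = −40·389 + 117·133
1 = 117·12581 − 3784·389
1 = −3784·25551 + 7685·12581
1 = 7685·89234 − 26839·25551
1 = −26839·293253 + 88202·89234
So 89234·(88202) ≡ 1 (mod 293253), giving 89234⁻¹ ≡ 88202.
x ≡ 89234⁻¹·272981 ≡ 88202·272981 ≡ 225850 (mod 293253).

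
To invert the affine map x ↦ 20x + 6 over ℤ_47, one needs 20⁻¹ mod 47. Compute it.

Run Euclid on (47, 20):
47 = 2·20 + 7
20 = 2·7 + 6
7 = 1·6 + 1
6 = 6·1 + 0
The gcd is 1. Working backward:
1 = 7 − 6
1 = −20 + 3·7
1 = 3·47 − 7·20
So 20·(-7) ≡ 1 (mod 47), and -7 ≡ 40 (mod 47).

40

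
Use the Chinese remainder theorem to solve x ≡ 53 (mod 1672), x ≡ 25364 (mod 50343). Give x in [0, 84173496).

Write x = 53 + 1672·k. Then 1672·k ≡ 25364 − 53 ≡ 25311 (mod 50343).
Need 1672⁻¹ mod 50343. Extended Euclid on (50343, 1672):
50343 = 30·1672 + 183
1672 = 9·183 + 25
183 = 7·25 + 8
25 = 3·8 + 1
8 = 8·1 + 0
Back-substitute:
1 = 25 − 3·8
1 = −3·183 + 22·25
1 = 22·1672 − 201·183
1 = −201·50343 + 6052·1672
1672⁻¹ ≡ 6052 (mod 50343), so k ≡ 6052·25311 ≡ 38766 (mod 50343).
x = 53 + 1672·38766 = 64816805.

64816805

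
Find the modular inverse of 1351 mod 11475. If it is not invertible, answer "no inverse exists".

2701

Extended Euclidean algorithm:
11475 = 8·1351 + 667
1351 = 2·667 + 17
667 = 39·17 + 4
17 = 4·4 + 1
4 = 4·1 + 0
Since gcd(1351, 11475) = 1, back-substitute to write 1 as a combination:
1 = 17 − 4·4
1 = −4·667 + 157·17
1 = 157·1351 − 318·667
1 = −318·11475 + 2701·1351
So 1351·2701 ≡ 1 (mod 11475).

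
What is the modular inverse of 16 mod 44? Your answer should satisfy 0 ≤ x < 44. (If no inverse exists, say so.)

no inverse exists

Euclidean algorithm on 44, 16:
44 = 2·16 + 12
16 = 1·12 + 4
12 = 3·4 + 0
gcd(16, 44) = 4 ≠ 1, so 16 has no multiplicative inverse modulo 44.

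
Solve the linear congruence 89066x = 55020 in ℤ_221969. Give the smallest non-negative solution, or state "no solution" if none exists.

First find gcd(89066, 221969):
221969 = 2*89066 + 43837
89066 = 2*43837 + 1392
43837 = 31*1392 + 685
1392 = 2*685 + 22
685 = 31*22 + 3
22 = 7*3 + 1
3 = 3*1 + 0
gcd = 1, so a unique solution mod 221969 exists.
Back-substitute for the Bézout coefficients:
1 = 22 − 7·3
1 = −7·685 + 218·22
1 = 218·1392 − 443·685
1 = −443·43837 + 13951·1392
1 = 13951·89066 − 28345·43837
1 = −28345·221969 + 70641·89066
So 89066·(70641) ≡ 1 (mod 221969), giving 89066⁻¹ ≡ 70641.
x ≡ 89066⁻¹·55020 ≡ 70641·55020 ≡ 212599 (mod 221969).

212599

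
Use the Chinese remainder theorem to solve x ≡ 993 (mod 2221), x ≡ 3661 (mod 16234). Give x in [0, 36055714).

17942231

Write x = 993 + 2221·k. Then 2221·k ≡ 3661 − 993 ≡ 2668 (mod 16234).
Need 2221⁻¹ mod 16234. Extended Euclid on (16234, 2221):
16234 = 7×2221 + 687
2221 = 3×687 + 160
687 = 4×160 + 47
160 = 3×47 + 19
47 = 2×19 + 9
19 = 2×9 + 1
9 = 9×1 + 0
Back-substitute:
1 = 19 − 2·9
1 = −2·47 + 5·19
1 = 5·160 − 17·47
1 = −17·687 + 73·160
1 = 73·2221 − 236·687
1 = −236·16234 + 1725·2221
2221⁻¹ ≡ 1725 (mod 16234), so k ≡ 1725·2668 ≡ 8078 (mod 16234).
x = 993 + 2221·8078 = 17942231.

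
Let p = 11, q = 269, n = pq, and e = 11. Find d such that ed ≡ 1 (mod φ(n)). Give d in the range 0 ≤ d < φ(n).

731

φ(n) = (p−1)(q−1) = 10·268 = 2680.
Need d with 11·d ≡ 1 (mod 2680). Apply the extended Euclidean algorithm:
2680 = 243*11 + 7
11 = 1*7 + 4
7 = 1*4 + 3
4 = 1*3 + 1
3 = 3*1 + 0
Back-substitute:
1 = 4 − 3
1 = −7 + 2·4
1 = 2·11 − 3·7
1 = −3·2680 + 731·11
So 11·731 ≡ 1 (mod 2680), hence d = 731.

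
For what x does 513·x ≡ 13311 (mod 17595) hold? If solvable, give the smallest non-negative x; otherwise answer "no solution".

First find gcd(513, 17595):
17595 = 34×513 + 153
513 = 3×153 + 54
153 = 2×54 + 45
54 = 1×45 + 9
45 = 5×9 + 0
gcd = 9 and 9 | 13311, so solutions exist. Divide through by 9: 57x ≡ 1479 (mod 1955).
Now find 57⁻¹ mod 1955:
1955 = 34·57 + 17
57 = 3·17 + 6
17 = 2·6 + 5
6 = 1·5 + 1
5 = 5·1 + 0
Back-substitute:
1 = 6 − 5
1 = −17 + 3·6
1 = 3·57 − 10·17
1 = −10·1955 + 343·57
So 57⁻¹ ≡ 343 (mod 1955).
Then x ≡ 343·1479 ≡ 952 (mod 1955); the smallest non-negative solution is x = 952.

952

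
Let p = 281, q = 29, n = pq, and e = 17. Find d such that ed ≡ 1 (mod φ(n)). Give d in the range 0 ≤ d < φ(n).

5073

φ(n) = (p−1)(q−1) = 280·28 = 7840.
Need d with 17·d ≡ 1 (mod 7840). Apply the extended Euclidean algorithm:
7840 = 461×17 + 3
17 = 5×3 + 2
3 = 1×2 + 1
2 = 2×1 + 0
Back-substitute:
1 = 3 − 2
1 = −17 + 6·3
1 = 6·7840 − 2767·17
So 17·(-2767) ≡ 1 (mod 7840), hence d ≡ -2767 ≡ 5073 (mod 7840).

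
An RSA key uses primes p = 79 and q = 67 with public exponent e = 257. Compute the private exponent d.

641

φ(n) = (p−1)(q−1) = 78·66 = 5148.
Need d with 257·d ≡ 1 (mod 5148). Apply the extended Euclidean algorithm:
5148 = 20×257 + 8
257 = 32×8 + 1
8 = 8×1 + 0
Back-substitute:
1 = 257 − 32·8
1 = −32·5148 + 641·257
So 257·641 ≡ 1 (mod 5148), hence d = 641.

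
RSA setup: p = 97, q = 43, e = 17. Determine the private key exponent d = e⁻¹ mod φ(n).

φ(n) = (p−1)(q−1) = 96·42 = 4032.
Need d with 17·d ≡ 1 (mod 4032). Apply the extended Euclidean algorithm:
4032 = 237×17 + 3
17 = 5×3 + 2
3 = 1×2 + 1
2 = 2×1 + 0
Back-substitute:
1 = 3 − 2
1 = −17 + 6·3
1 = 6·4032 − 1423·17
So 17·(-1423) ≡ 1 (mod 4032), hence d ≡ -1423 ≡ 2609 (mod 4032).

2609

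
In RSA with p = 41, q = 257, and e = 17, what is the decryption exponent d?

8433

φ(n) = (p−1)(q−1) = 40·256 = 10240.
Need d with 17·d ≡ 1 (mod 10240). Apply the extended Euclidean algorithm:
10240 = 602*17 + 6
17 = 2*6 + 5
6 = 1*5 + 1
5 = 5*1 + 0
Back-substitute:
1 = 6 − 5
1 = −17 + 3·6
1 = 3·10240 − 1807·17
So 17·(-1807) ≡ 1 (mod 10240), hence d ≡ -1807 ≡ 8433 (mod 10240).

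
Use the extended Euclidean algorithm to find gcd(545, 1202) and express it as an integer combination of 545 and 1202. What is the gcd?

Repeated division:
1202 = 2*545 + 112
545 = 4*112 + 97
112 = 1*97 + 15
97 = 6*15 + 7
15 = 2*7 + 1
7 = 7*1 + 0
gcd(545, 1202) = 1.
Express as a combination:
1 = 15 − 2·7
1 = −2·97 + 13·15
1 = 13·112 − 15·97
1 = −15·545 + 73·112
1 = 73·1202 − 161·545
So 1 = (73)·1202 + (-161)·545.

1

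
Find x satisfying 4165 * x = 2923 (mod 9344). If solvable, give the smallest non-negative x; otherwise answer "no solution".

First find gcd(4165, 9344):
9344 = 2*4165 + 1014
4165 = 4*1014 + 109
1014 = 9*109 + 33
109 = 3*33 + 10
33 = 3*10 + 3
10 = 3*3 + 1
3 = 3*1 + 0
gcd = 1, so a unique solution mod 9344 exists.
Back-substitute for the Bézout coefficients:
1 = 10 − 3·3
1 = −3·33 + 10·10
1 = 10·109 − 33·33
1 = −33·1014 + 307·109
1 = 307·4165 − 1261·1014
1 = −1261·9344 + 2829·4165
So 4165·(2829) ≡ 1 (mod 9344), giving 4165⁻¹ ≡ 2829.
x ≡ 4165⁻¹·2923 ≡ 2829·2923 ≡ 9071 (mod 9344).

9071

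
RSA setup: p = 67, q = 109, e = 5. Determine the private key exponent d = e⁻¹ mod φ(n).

φ(n) = (p−1)(q−1) = 66·108 = 7128.
Need d with 5·d ≡ 1 (mod 7128). Apply the extended Euclidean algorithm:
7128 = 1425*5 + 3
5 = 1*3 + 2
3 = 1*2 + 1
2 = 2*1 + 0
Back-substitute:
1 = 3 − 2
1 = −5 + 2·3
1 = 2·7128 − 2851·5
So 5·(-2851) ≡ 1 (mod 7128), hence d ≡ -2851 ≡ 4277 (mod 7128).

4277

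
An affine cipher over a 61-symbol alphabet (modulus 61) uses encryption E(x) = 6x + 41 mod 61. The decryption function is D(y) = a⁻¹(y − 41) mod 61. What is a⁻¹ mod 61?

51

Run Euclid on (61, 6):
61 = 10*6 + 1
6 = 6*1 + 0
gcd = 1, so the inverse exists. Back-substitute:
1 = 61 − 10·6
Hence 6⁻¹ ≡ -10 ≡ 51 (mod 61).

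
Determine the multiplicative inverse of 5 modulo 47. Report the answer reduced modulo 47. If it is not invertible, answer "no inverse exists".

Apply the Euclidean algorithm to 47 and 5:
47 = 9*5 + 2
5 = 2*2 + 1
2 = 2*1 + 0
gcd = 1, so the inverse exists. Back-substitute:
1 = 5 − 2·2
1 = −2·47 + 19·5
So 5·19 ≡ 1 (mod 47).

19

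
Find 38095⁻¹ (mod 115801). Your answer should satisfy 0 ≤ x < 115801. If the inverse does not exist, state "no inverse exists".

Run Euclid on (115801, 38095):
115801 = 3*38095 + 1516
38095 = 25*1516 + 195
1516 = 7*195 + 151
195 = 1*151 + 44
151 = 3*44 + 19
44 = 2*19 + 6
19 = 3*6 + 1
6 = 6*1 + 0
Since gcd(38095, 115801) = 1, back-substitute to write 1 as a combination:
1 = 19 − 3·6
1 = −3·44 + 7·19
1 = 7·151 − 24·44
1 = −24·195 + 31·151
1 = 31·1516 − 241·195
1 = −241·38095 + 6056·1516
1 = 6056·115801 − 18409·38095
So 38095·(-18409) ≡ 1 (mod 115801), and -18409 ≡ 97392 (mod 115801).

97392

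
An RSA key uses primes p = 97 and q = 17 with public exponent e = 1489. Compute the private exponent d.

φ(n) = (p−1)(q−1) = 96·16 = 1536.
Need d with 1489·d ≡ 1 (mod 1536). Apply the extended Euclidean algorithm:
1536 = 1×1489 + 47
1489 = 31×47 + 32
47 = 1×32 + 15
32 = 2×15 + 2
15 = 7×2 + 1
2 = 2×1 + 0
Back-substitute:
1 = 15 − 7·2
1 = −7·32 + 15·15
1 = 15·47 − 22·32
1 = −22·1489 + 697·47
1 = 697·1536 − 719·1489
So 1489·(-719) ≡ 1 (mod 1536), hence d ≡ -719 ≡ 817 (mod 1536).

817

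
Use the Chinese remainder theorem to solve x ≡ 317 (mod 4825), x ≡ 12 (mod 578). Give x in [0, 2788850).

381492

Write x = 317 + 4825·k. Then 4825·k ≡ 12 − 317 ≡ 273 (mod 578).
Need 4825⁻¹ mod 578. Extended Euclid on (578, 201):
578 = 2·201 + 176
201 = 1·176 + 25
176 = 7·25 + 1
25 = 25·1 + 0
Back-substitute:
1 = 176 − 7·25
1 = −7·201 + 8·176
1 = 8·578 − 23·201
4825⁻¹ ≡ 555 (mod 578), so k ≡ 555·273 ≡ 79 (mod 578).
x = 317 + 4825·79 = 381492.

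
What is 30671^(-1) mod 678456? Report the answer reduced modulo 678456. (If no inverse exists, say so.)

521423

Apply the Euclidean algorithm to 678456 and 30671:
678456 = 22×30671 + 3694
30671 = 8×3694 + 1119
3694 = 3×1119 + 337
1119 = 3×337 + 108
337 = 3×108 + 13
108 = 8×13 + 4
13 = 3×4 + 1
4 = 4×1 + 0
gcd = 1, so the inverse exists. Back-substitute:
1 = 13 − 3·4
1 = −3·108 + 25·13
1 = 25·337 − 78·108
1 = −78·1119 + 259·337
1 = 259·3694 − 855·1119
1 = −855·30671 + 7099·3694
1 = 7099·678456 − 157033·30671
Thus 30671·(-157033) ≡ 1 (mod 678456); reducing, -157033 mod 678456 = 521423.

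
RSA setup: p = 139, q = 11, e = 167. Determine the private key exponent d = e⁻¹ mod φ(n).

1223

φ(n) = (p−1)(q−1) = 138·10 = 1380.
Need d with 167·d ≡ 1 (mod 1380). Apply the extended Euclidean algorithm:
1380 = 8*167 + 44
167 = 3*44 + 35
44 = 1*35 + 9
35 = 3*9 + 8
9 = 1*8 + 1
8 = 8*1 + 0
Back-substitute:
1 = 9 − 8
1 = −35 + 4·9
1 = 4·44 − 5·35
1 = −5·167 + 19·44
1 = 19·1380 − 157·167
So 167·(-157) ≡ 1 (mod 1380), hence d ≡ -157 ≡ 1223 (mod 1380).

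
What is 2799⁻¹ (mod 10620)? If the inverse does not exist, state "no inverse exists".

no inverse exists

Euclidean algorithm on 10620, 2799:
10620 = 3*2799 + 2223
2799 = 1*2223 + 576
2223 = 3*576 + 495
576 = 1*495 + 81
495 = 6*81 + 9
81 = 9*9 + 0
gcd(2799, 10620) = 9 ≠ 1, so 2799 has no multiplicative inverse modulo 10620.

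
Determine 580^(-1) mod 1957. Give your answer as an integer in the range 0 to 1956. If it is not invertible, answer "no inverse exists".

496

gcd(1957, 580) by repeated division:
1957 = 3*580 + 217
580 = 2*217 + 146
217 = 1*146 + 71
146 = 2*71 + 4
71 = 17*4 + 3
4 = 1*3 + 1
3 = 3*1 + 0
Since gcd(580, 1957) = 1, back-substitute to write 1 as a combination:
1 = 4 − 3
1 = −71 + 18·4
1 = 18·146 − 37·71
1 = −37·217 + 55·146
1 = 55·580 − 147·217
1 = −147·1957 + 496·580
So 580·496 ≡ 1 (mod 1957).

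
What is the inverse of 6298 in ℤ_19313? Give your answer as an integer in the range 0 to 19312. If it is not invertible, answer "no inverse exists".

5946

gcd(19313, 6298) by repeated division:
19313 = 3·6298 + 419
6298 = 15·419 + 13
419 = 32·13 + 3
13 = 4·3 + 1
3 = 3·1 + 0
Since gcd(6298, 19313) = 1, back-substitute to write 1 as a combination:
1 = 13 − 4·3
1 = −4·419 + 129·13
1 = 129·6298 − 1939·419
1 = −1939·19313 + 5946·6298
So 6298·5946 ≡ 1 (mod 19313).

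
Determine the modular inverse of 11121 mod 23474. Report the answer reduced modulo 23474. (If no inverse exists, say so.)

no inverse exists

Euclidean algorithm on 23474, 11121:
23474 = 2×11121 + 1232
11121 = 9×1232 + 33
1232 = 37×33 + 11
33 = 3×11 + 0
The gcd is 11, not 1, hence no inverse exists.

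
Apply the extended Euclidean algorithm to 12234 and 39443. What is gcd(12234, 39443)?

1

Apply Euclid's algorithm to 39443 and 12234:
39443 = 3·12234 + 2741
12234 = 4·2741 + 1270
2741 = 2·1270 + 201
1270 = 6·201 + 64
201 = 3·64 + 9
64 = 7·9 + 1
9 = 9·1 + 0
gcd(12234, 39443) = 1.
Back-substituting:
1 = 64 − 7·9
1 = −7·201 + 22·64
1 = 22·1270 − 139·201
1 = −139·2741 + 300·1270
1 = 300·12234 − 1339·2741
1 = −1339·39443 + 4317·12234
So 1 = (-1339)·39443 + (4317)·12234.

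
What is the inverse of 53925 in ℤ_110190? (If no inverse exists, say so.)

no inverse exists

Euclidean algorithm on 110190, 53925:
110190 = 2·53925 + 2340
53925 = 23·2340 + 105
2340 = 22·105 + 30
105 = 3·30 + 15
30 = 2·15 + 0
gcd(53925, 110190) = 15 ≠ 1, so 53925 has no multiplicative inverse modulo 110190.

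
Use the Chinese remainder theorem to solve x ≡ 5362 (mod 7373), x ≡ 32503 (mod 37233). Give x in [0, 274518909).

Write x = 5362 + 7373·k. Then 7373·k ≡ 32503 − 5362 ≡ 27141 (mod 37233).
Need 7373⁻¹ mod 37233. Extended Euclid on (37233, 7373):
37233 = 5·7373 + 368
7373 = 20·368 + 13
368 = 28·13 + 4
13 = 3·4 + 1
4 = 4·1 + 0
Back-substitute:
1 = 13 − 3·4
1 = −3·368 + 85·13
1 = 85·7373 − 1703·368
1 = −1703·37233 + 8600·7373
7373⁻¹ ≡ 8600 (mod 37233), so k ≡ 8600·27141 ≡ 36156 (mod 37233).
x = 5362 + 7373·36156 = 266583550.

266583550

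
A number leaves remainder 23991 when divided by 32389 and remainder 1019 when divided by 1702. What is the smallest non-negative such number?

Write x = 23991 + 32389·k. Then 32389·k ≡ 1019 − 23991 ≡ 856 (mod 1702).
Need 32389⁻¹ mod 1702. Extended Euclid on (1702, 51):
1702 = 33·51 + 19
51 = 2·19 + 13
19 = 1·13 + 6
13 = 2·6 + 1
6 = 6·1 + 0
Back-substitute:
1 = 13 − 2·6
1 = −2·19 + 3·13
1 = 3·51 − 8·19
1 = −8·1702 + 267·51
32389⁻¹ ≡ 267 (mod 1702), so k ≡ 267·856 ≡ 484 (mod 1702).
x = 23991 + 32389·484 = 15700267.

15700267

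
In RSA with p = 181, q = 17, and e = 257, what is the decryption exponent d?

φ(n) = (p−1)(q−1) = 180·16 = 2880.
Need d with 257·d ≡ 1 (mod 2880). Apply the extended Euclidean algorithm:
2880 = 11·257 + 53
257 = 4·53 + 45
53 = 1·45 + 8
45 = 5·8 + 5
8 = 1·5 + 3
5 = 1·3 + 2
3 = 1·2 + 1
2 = 2·1 + 0
Back-substitute:
1 = 3 − 2
1 = −5 + 2·3
1 = 2·8 − 3·5
1 = −3·45 + 17·8
1 = 17·53 − 20·45
1 = −20·257 + 97·53
1 = 97·2880 − 1087·257
So 257·(-1087) ≡ 1 (mod 2880), hence d ≡ -1087 ≡ 1793 (mod 2880).

1793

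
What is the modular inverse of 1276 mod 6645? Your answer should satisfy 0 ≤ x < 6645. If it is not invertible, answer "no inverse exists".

3661

Run Euclid on (6645, 1276):
6645 = 5·1276 + 265
1276 = 4·265 + 216
265 = 1·216 + 49
216 = 4·49 + 20
49 = 2·20 + 9
20 = 2·9 + 2
9 = 4·2 + 1
2 = 2·1 + 0
gcd = 1, so the inverse exists. Back-substitute:
1 = 9 − 4·2
1 = −4·20 + 9·9
1 = 9·49 − 22·20
1 = −22·216 + 97·49
1 = 97·265 − 119·216
1 = −119·1276 + 573·265
1 = 573·6645 − 2984·1276
Hence 1276⁻¹ ≡ -2984 ≡ 3661 (mod 6645).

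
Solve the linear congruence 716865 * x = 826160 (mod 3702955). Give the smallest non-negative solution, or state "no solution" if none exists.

First find gcd(716865, 3702955):
3702955 = 5×716865 + 118630
716865 = 6×118630 + 5085
118630 = 23×5085 + 1675
5085 = 3×1675 + 60
1675 = 27×60 + 55
60 = 1×55 + 5
55 = 11×5 + 0
gcd = 5 and 5 | 826160, so solutions exist. Divide through by 5: 143373x ≡ 165232 (mod 740591).
Now find 143373⁻¹ mod 740591:
740591 = 5·143373 + 23726
143373 = 6·23726 + 1017
23726 = 23·1017 + 335
1017 = 3·335 + 12
335 = 27·12 + 11
12 = 1·11 + 1
11 = 11·1 + 0
Back-substitute:
1 = 12 − 11
1 = −335 + 28·12
1 = 28·1017 − 85·335
1 = −85·23726 + 1983·1017
1 = 1983·143373 − 11983·23726
1 = −11983·740591 + 61898·143373
So 143373⁻¹ ≡ 61898 (mod 740591).
Then x ≡ 61898·165232 ≡ 709217 (mod 740591); the smallest non-negative solution is x = 709217.

709217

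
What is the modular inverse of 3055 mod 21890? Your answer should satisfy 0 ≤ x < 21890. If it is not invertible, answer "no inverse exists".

no inverse exists

Euclidean algorithm on 21890, 3055:
21890 = 7×3055 + 505
3055 = 6×505 + 25
505 = 20×25 + 5
25 = 5×5 + 0
The gcd is 5, not 1, hence no inverse exists.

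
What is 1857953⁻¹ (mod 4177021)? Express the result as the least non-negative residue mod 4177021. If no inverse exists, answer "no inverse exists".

gcd(4177021, 1857953) by repeated division:
4177021 = 2·1857953 + 461115
1857953 = 4·461115 + 13493
461115 = 34·13493 + 2353
13493 = 5·2353 + 1728
2353 = 1·1728 + 625
1728 = 2·625 + 478
625 = 1·478 + 147
478 = 3·147 + 37
147 = 3·37 + 36
37 = 1·36 + 1
36 = 36·1 + 0
Since gcd(1857953, 4177021) = 1, back-substitute to write 1 as a combination:
1 = 37 − 36
1 = −147 + 4·37
1 = 4·478 − 13·147
1 = −13·625 + 17·478
1 = 17·1728 − 47·625
1 = −47·2353 + 64·1728
1 = 64·13493 − 367·2353
1 = −367·461115 + 12542·13493
1 = 12542·1857953 − 50535·461115
1 = −50535·4177021 + 113612·1857953
So 1857953·113612 ≡ 1 (mod 4177021).

113612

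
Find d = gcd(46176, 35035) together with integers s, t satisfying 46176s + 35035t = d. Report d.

Euclidean algorithm:
46176 = 1×35035 + 11141
35035 = 3×11141 + 1612
11141 = 6×1612 + 1469
1612 = 1×1469 + 143
1469 = 10×143 + 39
143 = 3×39 + 26
39 = 1×26 + 13
26 = 2×13 + 0
gcd(46176, 35035) = 13.
Express as a combination:
13 = 39 − 26
13 = −143 + 4·39
13 = 4·1469 − 41·143
13 = −41·1612 + 45·1469
13 = 45·11141 − 311·1612
13 = −311·35035 + 978·11141
13 = 978·46176 − 1289·35035
So 13 = (978)·46176 + (-1289)·35035.

13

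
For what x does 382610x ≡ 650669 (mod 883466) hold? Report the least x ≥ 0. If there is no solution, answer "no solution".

gcd(382610, 883466):
883466 = 2·382610 + 118246
382610 = 3·118246 + 27872
118246 = 4·27872 + 6758
27872 = 4·6758 + 840
6758 = 8·840 + 38
840 = 22·38 + 4
38 = 9·4 + 2
4 = 2·2 + 0
gcd = 2, but 2 ∤ 650669, so the congruence has no solution.

no solution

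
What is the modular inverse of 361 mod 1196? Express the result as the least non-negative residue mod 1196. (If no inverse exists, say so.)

Run Euclid on (1196, 361):
1196 = 3·361 + 113
361 = 3·113 + 22
113 = 5·22 + 3
22 = 7·3 + 1
3 = 3·1 + 0
The gcd is 1. Working backward:
1 = 22 − 7·3
1 = −7·113 + 36·22
1 = 36·361 − 115·113
1 = −115·1196 + 381·361
So 361·381 ≡ 1 (mod 1196).

381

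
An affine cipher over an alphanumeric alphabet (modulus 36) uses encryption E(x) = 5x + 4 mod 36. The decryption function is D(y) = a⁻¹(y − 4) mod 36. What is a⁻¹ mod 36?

Run Euclid on (36, 5):
36 = 7*5 + 1
5 = 5*1 + 0
gcd = 1, so the inverse exists. Back-substitute:
1 = 36 − 7·5
So 5·(-7) ≡ 1 (mod 36), and -7 ≡ 29 (mod 36).

29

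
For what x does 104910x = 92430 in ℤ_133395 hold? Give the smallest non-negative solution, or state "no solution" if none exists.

First find gcd(104910, 133395):
133395 = 1*104910 + 28485
104910 = 3*28485 + 19455
28485 = 1*19455 + 9030
19455 = 2*9030 + 1395
9030 = 6*1395 + 660
1395 = 2*660 + 75
660 = 8*75 + 60
75 = 1*60 + 15
60 = 4*15 + 0
gcd = 15 and 15 | 92430, so solutions exist. Divide through by 15: 6994x ≡ 6162 (mod 8893).
Now find 6994⁻¹ mod 8893:
8893 = 1×6994 + 1899
6994 = 3×1899 + 1297
1899 = 1×1297 + 602
1297 = 2×602 + 93
602 = 6×93 + 44
93 = 2×44 + 5
44 = 8×5 + 4
5 = 1×4 + 1
4 = 4×1 + 0
Back-substitute:
1 = 5 − 4
1 = −44 + 9·5
1 = 9·93 − 19·44
1 = −19·602 + 123·93
1 = 123·1297 − 265·602
1 = −265·1899 + 388·1297
1 = 388·6994 − 1429·1899
1 = −1429·8893 + 1817·6994
So 6994⁻¹ ≡ 1817 (mod 8893).
Then x ≡ 1817·6162 ≡ 67 (mod 8893); the smallest non-negative solution is x = 67.

67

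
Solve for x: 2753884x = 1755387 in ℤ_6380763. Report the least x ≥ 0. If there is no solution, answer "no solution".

2677761

First find gcd(2753884, 6380763):
6380763 = 2*2753884 + 872995
2753884 = 3*872995 + 134899
872995 = 6*134899 + 63601
134899 = 2*63601 + 7697
63601 = 8*7697 + 2025
7697 = 3*2025 + 1622
2025 = 1*1622 + 403
1622 = 4*403 + 10
403 = 40*10 + 3
10 = 3*3 + 1
3 = 3*1 + 0
gcd = 1, so a unique solution mod 6380763 exists.
Back-substitute for the Bézout coefficients:
1 = 10 − 3·3
1 = −3·403 + 121·10
1 = 121·1622 − 487·403
1 = −487·2025 + 608·1622
1 = 608·7697 − 2311·2025
1 = −2311·63601 + 19096·7697
1 = 19096·134899 − 40503·63601
1 = −40503·872995 + 262114·134899
1 = 262114·2753884 − 826845·872995
1 = −826845·6380763 + 1915804·2753884
So 2753884·(1915804) ≡ 1 (mod 6380763), giving 2753884⁻¹ ≡ 1915804.
x ≡ 2753884⁻¹·1755387 ≡ 1915804·1755387 ≡ 2677761 (mod 6380763).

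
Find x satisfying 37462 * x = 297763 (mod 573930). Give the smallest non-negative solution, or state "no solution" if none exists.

no solution

gcd(37462, 573930):
573930 = 15*37462 + 12000
37462 = 3*12000 + 1462
12000 = 8*1462 + 304
1462 = 4*304 + 246
304 = 1*246 + 58
246 = 4*58 + 14
58 = 4*14 + 2
14 = 7*2 + 0
gcd = 2, but 2 ∤ 297763, so the congruence has no solution.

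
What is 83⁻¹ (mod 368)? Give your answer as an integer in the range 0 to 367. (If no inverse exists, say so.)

Extended Euclidean algorithm:
368 = 4·83 + 36
83 = 2·36 + 11
36 = 3·11 + 3
11 = 3·3 + 2
3 = 1·2 + 1
2 = 2·1 + 0
The gcd is 1. Working backward:
1 = 3 − 2
1 = −11 + 4·3
1 = 4·36 − 13·11
1 = −13·83 + 30·36
1 = 30·368 − 133·83
Hence 83⁻¹ ≡ -133 ≡ 235 (mod 368).

235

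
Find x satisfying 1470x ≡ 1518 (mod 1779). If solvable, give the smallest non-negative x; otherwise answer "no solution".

519

First find gcd(1470, 1779):
1779 = 1·1470 + 309
1470 = 4·309 + 234
309 = 1·234 + 75
234 = 3·75 + 9
75 = 8·9 + 3
9 = 3·3 + 0
gcd = 3 and 3 | 1518, so solutions exist. Divide through by 3: 490x ≡ 506 (mod 593).
Now find 490⁻¹ mod 593:
593 = 1*490 + 103
490 = 4*103 + 78
103 = 1*78 + 25
78 = 3*25 + 3
25 = 8*3 + 1
3 = 3*1 + 0
Back-substitute:
1 = 25 − 8·3
1 = −8·78 + 25·25
1 = 25·103 − 33·78
1 = −33·490 + 157·103
1 = 157·593 − 190·490
So 490·(-190) ≡ 1 (mod 593), i.e. 490⁻¹ ≡ 403.
Then x ≡ 403·506 ≡ 519 (mod 593); the smallest non-negative solution is x = 519.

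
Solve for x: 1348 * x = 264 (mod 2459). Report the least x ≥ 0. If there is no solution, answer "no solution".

First find gcd(1348, 2459):
2459 = 1×1348 + 1111
1348 = 1×1111 + 237
1111 = 4×237 + 163
237 = 1×163 + 74
163 = 2×74 + 15
74 = 4×15 + 14
15 = 1×14 + 1
14 = 14×1 + 0
gcd = 1, so a unique solution mod 2459 exists.
Back-substitute for the Bézout coefficients:
1 = 15 − 14
1 = −74 + 5·15
1 = 5·163 − 11·74
1 = −11·237 + 16·163
1 = 16·1111 − 75·237
1 = −75·1348 + 91·1111
1 = 91·2459 − 166·1348
So 1348·(-166) ≡ 1 (mod 2459), giving 1348⁻¹ ≡ 2293.
x ≡ 1348⁻¹·264 ≡ 2293·264 ≡ 438 (mod 2459).

438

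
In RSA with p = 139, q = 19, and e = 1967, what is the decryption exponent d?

1451

φ(n) = (p−1)(q−1) = 138·18 = 2484.
Need d with 1967·d ≡ 1 (mod 2484). Apply the extended Euclidean algorithm:
2484 = 1*1967 + 517
1967 = 3*517 + 416
517 = 1*416 + 101
416 = 4*101 + 12
101 = 8*12 + 5
12 = 2*5 + 2
5 = 2*2 + 1
2 = 2*1 + 0
Back-substitute:
1 = 5 − 2·2
1 = −2·12 + 5·5
1 = 5·101 − 42·12
1 = −42·416 + 173·101
1 = 173·517 − 215·416
1 = −215·1967 + 818·517
1 = 818·2484 − 1033·1967
So 1967·(-1033) ≡ 1 (mod 2484), hence d ≡ -1033 ≡ 1451 (mod 2484).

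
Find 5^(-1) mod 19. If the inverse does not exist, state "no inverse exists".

gcd(19, 5) by repeated division:
19 = 3·5 + 4
5 = 1·4 + 1
4 = 4·1 + 0
gcd = 1, so the inverse exists. Back-substitute:
1 = 5 − 4
1 = −19 + 4·5
So 5·4 ≡ 1 (mod 19).

4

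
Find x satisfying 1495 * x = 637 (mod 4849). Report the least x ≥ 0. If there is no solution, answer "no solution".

88

First find gcd(1495, 4849):
4849 = 3*1495 + 364
1495 = 4*364 + 39
364 = 9*39 + 13
39 = 3*13 + 0
gcd = 13 and 13 | 637, so solutions exist. Divide through by 13: 115x ≡ 49 (mod 373).
Now find 115⁻¹ mod 373:
373 = 3*115 + 28
115 = 4*28 + 3
28 = 9*3 + 1
3 = 3*1 + 0
Back-substitute:
1 = 28 − 9·3
1 = −9·115 + 37·28
1 = 37·373 − 120·115
So 115·(-120) ≡ 1 (mod 373), i.e. 115⁻¹ ≡ 253.
Then x ≡ 253·49 ≡ 88 (mod 373); the smallest non-negative solution is x = 88.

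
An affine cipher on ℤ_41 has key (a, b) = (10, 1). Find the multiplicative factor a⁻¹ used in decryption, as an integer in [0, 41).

37

Apply the Euclidean algorithm to 41 and 10:
41 = 4*10 + 1
10 = 10*1 + 0
The gcd is 1. Working backward:
1 = 41 − 4·10
Hence 10⁻¹ ≡ -4 ≡ 37 (mod 41).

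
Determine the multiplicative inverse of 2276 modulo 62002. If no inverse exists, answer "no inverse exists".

Euclidean algorithm on 62002, 2276:
62002 = 27×2276 + 550
2276 = 4×550 + 76
550 = 7×76 + 18
76 = 4×18 + 4
18 = 4×4 + 2
4 = 2×2 + 0
The gcd is 2, not 1, hence no inverse exists.

no inverse exists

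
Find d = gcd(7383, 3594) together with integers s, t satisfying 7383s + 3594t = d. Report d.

Apply Euclid's algorithm to 7383 and 3594:
7383 = 2·3594 + 195
3594 = 18·195 + 84
195 = 2·84 + 27
84 = 3·27 + 3
27 = 9·3 + 0
gcd(7383, 3594) = 3.
Express as a combination:
3 = 84 − 3·27
3 = −3·195 + 7·84
3 = 7·3594 − 129·195
3 = −129·7383 + 265·3594
So 3 = (-129)·7383 + (265)·3594.

3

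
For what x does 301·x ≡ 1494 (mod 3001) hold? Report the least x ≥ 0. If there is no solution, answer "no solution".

First find gcd(301, 3001):
3001 = 9×301 + 292
301 = 1×292 + 9
292 = 32×9 + 4
9 = 2×4 + 1
4 = 4×1 + 0
gcd = 1, so a unique solution mod 3001 exists.
Back-substitute for the Bézout coefficients:
1 = 9 − 2·4
1 = −2·292 + 65·9
1 = 65·301 − 67·292
1 = −67·3001 + 668·301
So 301·(668) ≡ 1 (mod 3001), giving 301⁻¹ ≡ 668.
x ≡ 301⁻¹·1494 ≡ 668·1494 ≡ 1660 (mod 3001).

1660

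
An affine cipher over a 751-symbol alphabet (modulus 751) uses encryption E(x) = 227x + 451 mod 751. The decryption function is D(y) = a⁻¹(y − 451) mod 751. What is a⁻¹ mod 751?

354

gcd(751, 227) by repeated division:
751 = 3*227 + 70
227 = 3*70 + 17
70 = 4*17 + 2
17 = 8*2 + 1
2 = 2*1 + 0
Since gcd(227, 751) = 1, back-substitute to write 1 as a combination:
1 = 17 − 8·2
1 = −8·70 + 33·17
1 = 33·227 − 107·70
1 = −107·751 + 354·227
So 227·354 ≡ 1 (mod 751).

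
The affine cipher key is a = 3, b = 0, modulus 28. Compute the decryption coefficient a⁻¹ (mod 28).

Extended Euclidean algorithm:
28 = 9×3 + 1
3 = 3×1 + 0
gcd = 1, so the inverse exists. Back-substitute:
1 = 28 − 9·3
Hence 3⁻¹ ≡ -9 ≡ 19 (mod 28).

19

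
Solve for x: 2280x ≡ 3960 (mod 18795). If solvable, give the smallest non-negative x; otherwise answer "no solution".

925

First find gcd(2280, 18795):
18795 = 8×2280 + 555
2280 = 4×555 + 60
555 = 9×60 + 15
60 = 4×15 + 0
gcd = 15 and 15 | 3960, so solutions exist. Divide through by 15: 152x ≡ 264 (mod 1253).
Now find 152⁻¹ mod 1253:
1253 = 8·152 + 37
152 = 4·37 + 4
37 = 9·4 + 1
4 = 4·1 + 0
Back-substitute:
1 = 37 − 9·4
1 = −9·152 + 37·37
1 = 37·1253 − 305·152
So 152·(-305) ≡ 1 (mod 1253), i.e. 152⁻¹ ≡ 948.
Then x ≡ 948·264 ≡ 925 (mod 1253); the smallest non-negative solution is x = 925.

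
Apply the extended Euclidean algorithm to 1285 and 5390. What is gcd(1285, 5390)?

5

Repeated division:
5390 = 4×1285 + 250
1285 = 5×250 + 35
250 = 7×35 + 5
35 = 7×5 + 0
gcd(1285, 5390) = 5.
Back-substituting:
5 = 250 − 7·35
5 = −7·1285 + 36·250
5 = 36·5390 − 151·1285
So 5 = (36)·5390 + (-151)·1285.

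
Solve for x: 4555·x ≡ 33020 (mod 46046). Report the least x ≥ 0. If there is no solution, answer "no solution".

First find gcd(4555, 46046):
46046 = 10·4555 + 496
4555 = 9·496 + 91
496 = 5·91 + 41
91 = 2·41 + 9
41 = 4·9 + 5
9 = 1·5 + 4
5 = 1·4 + 1
4 = 4·1 + 0
gcd = 1, so a unique solution mod 46046 exists.
Back-substitute for the Bézout coefficients:
1 = 5 − 4
1 = −9 + 2·5
1 = 2·41 − 9·9
1 = −9·91 + 20·41
1 = 20·496 − 109·91
1 = −109·4555 + 1001·496
1 = 1001·46046 − 10119·4555
So 4555·(-10119) ≡ 1 (mod 46046), giving 4555⁻¹ ≡ 35927.
x ≡ 4555⁻¹·33020 ≡ 35927·33020 ≡ 26442 (mod 46046).

26442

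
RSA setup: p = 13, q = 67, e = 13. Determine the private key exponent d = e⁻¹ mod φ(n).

61

φ(n) = (p−1)(q−1) = 12·66 = 792.
Need d with 13·d ≡ 1 (mod 792). Apply the extended Euclidean algorithm:
792 = 60×13 + 12
13 = 1×12 + 1
12 = 12×1 + 0
Back-substitute:
1 = 13 − 12
1 = −792 + 61·13
So 13·61 ≡ 1 (mod 792), hence d = 61.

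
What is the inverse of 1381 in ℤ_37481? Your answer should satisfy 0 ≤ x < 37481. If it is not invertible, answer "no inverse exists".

Extended Euclidean algorithm:
37481 = 27*1381 + 194
1381 = 7*194 + 23
194 = 8*23 + 10
23 = 2*10 + 3
10 = 3*3 + 1
3 = 3*1 + 0
gcd = 1, so the inverse exists. Back-substitute:
1 = 10 − 3·3
1 = −3·23 + 7·10
1 = 7·194 − 59·23
1 = −59·1381 + 420·194
1 = 420·37481 − 11399·1381
So 1381·(-11399) ≡ 1 (mod 37481), and -11399 ≡ 26082 (mod 37481).

26082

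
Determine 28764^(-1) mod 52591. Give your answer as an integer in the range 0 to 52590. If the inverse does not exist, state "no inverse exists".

3739

Apply the Euclidean algorithm to 52591 and 28764:
52591 = 1·28764 + 23827
28764 = 1·23827 + 4937
23827 = 4·4937 + 4079
4937 = 1·4079 + 858
4079 = 4·858 + 647
858 = 1·647 + 211
647 = 3·211 + 14
211 = 15·14 + 1
14 = 14·1 + 0
gcd = 1, so the inverse exists. Back-substitute:
1 = 211 − 15·14
1 = −15·647 + 46·211
1 = 46·858 − 61·647
1 = −61·4079 + 290·858
1 = 290·4937 − 351·4079
1 = −351·23827 + 1694·4937
1 = 1694·28764 − 2045·23827
1 = −2045·52591 + 3739·28764
So 28764·3739 ≡ 1 (mod 52591).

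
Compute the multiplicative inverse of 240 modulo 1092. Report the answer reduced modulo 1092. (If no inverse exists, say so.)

Compute gcd(240, 1092):
1092 = 4·240 + 132
240 = 1·132 + 108
132 = 1·108 + 24
108 = 4·24 + 12
24 = 2·12 + 0
The gcd is 12, not 1, hence no inverse exists.

no inverse exists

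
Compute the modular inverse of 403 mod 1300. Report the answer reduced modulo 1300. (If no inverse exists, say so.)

no inverse exists

Euclidean algorithm on 1300, 403:
1300 = 3×403 + 91
403 = 4×91 + 39
91 = 2×39 + 13
39 = 3×13 + 0
gcd(403, 1300) = 13 ≠ 1, so 403 has no multiplicative inverse modulo 1300.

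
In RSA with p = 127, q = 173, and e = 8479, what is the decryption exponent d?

φ(n) = (p−1)(q−1) = 126·172 = 21672.
Need d with 8479·d ≡ 1 (mod 21672). Apply the extended Euclidean algorithm:
21672 = 2·8479 + 4714
8479 = 1·4714 + 3765
4714 = 1·3765 + 949
3765 = 3·949 + 918
949 = 1·918 + 31
918 = 29·31 + 19
31 = 1·19 + 12
19 = 1·12 + 7
12 = 1·7 + 5
7 = 1·5 + 2
5 = 2·2 + 1
2 = 2·1 + 0
Back-substitute:
1 = 5 − 2·2
1 = −2·7 + 3·5
1 = 3·12 − 5·7
1 = −5·19 + 8·12
1 = 8·31 − 13·19
1 = −13·918 + 385·31
1 = 385·949 − 398·918
1 = −398·3765 + 1579·949
1 = 1579·4714 − 1977·3765
1 = −1977·8479 + 3556·4714
1 = 3556·21672 − 9089·8479
So 8479·(-9089) ≡ 1 (mod 21672), hence d ≡ -9089 ≡ 12583 (mod 21672).

12583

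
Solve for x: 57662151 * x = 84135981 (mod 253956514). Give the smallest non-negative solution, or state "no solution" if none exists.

First find gcd(57662151, 253956514):
253956514 = 4·57662151 + 23307910
57662151 = 2·23307910 + 11046331
23307910 = 2·11046331 + 1215248
11046331 = 9·1215248 + 109099
1215248 = 11·109099 + 15159
109099 = 7·15159 + 2986
15159 = 5·2986 + 229
2986 = 13·229 + 9
229 = 25·9 + 4
9 = 2·4 + 1
4 = 4·1 + 0
gcd = 1, so a unique solution mod 253956514 exists.
Back-substitute for the Bézout coefficients:
1 = 9 − 2·4
1 = −2·229 + 51·9
1 = 51·2986 − 665·229
1 = −665·15159 + 3376·2986
1 = 3376·109099 − 24297·15159
1 = −24297·1215248 + 270643·109099
1 = 270643·11046331 − 2460084·1215248
1 = −2460084·23307910 + 5190811·11046331
1 = 5190811·57662151 − 12841706·23307910
1 = −12841706·253956514 + 56557635·57662151
So 57662151·(56557635) ≡ 1 (mod 253956514), giving 57662151⁻¹ ≡ 56557635.
x ≡ 57662151⁻¹·84135981 ≡ 56557635·84135981 ≡ 82429731 (mod 253956514).

82429731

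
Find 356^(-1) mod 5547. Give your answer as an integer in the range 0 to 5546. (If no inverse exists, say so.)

Extended Euclidean algorithm:
5547 = 15×356 + 207
356 = 1×207 + 149
207 = 1×149 + 58
149 = 2×58 + 33
58 = 1×33 + 25
33 = 1×25 + 8
25 = 3×8 + 1
8 = 8×1 + 0
Since gcd(356, 5547) = 1, back-substitute to write 1 as a combination:
1 = 25 − 3·8
1 = −3·33 + 4·25
1 = 4·58 − 7·33
1 = −7·149 + 18·58
1 = 18·207 − 25·149
1 = −25·356 + 43·207
1 = 43·5547 − 670·356
Hence 356⁻¹ ≡ -670 ≡ 4877 (mod 5547).

4877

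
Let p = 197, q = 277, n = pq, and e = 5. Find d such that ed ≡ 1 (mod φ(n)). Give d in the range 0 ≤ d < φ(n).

43277

φ(n) = (p−1)(q−1) = 196·276 = 54096.
Need d with 5·d ≡ 1 (mod 54096). Apply the extended Euclidean algorithm:
54096 = 10819*5 + 1
5 = 5*1 + 0
Back-substitute:
1 = 54096 − 10819·5
So 5·(-10819) ≡ 1 (mod 54096), hence d ≡ -10819 ≡ 43277 (mod 54096).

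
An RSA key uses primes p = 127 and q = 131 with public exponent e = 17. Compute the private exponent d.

14453

φ(n) = (p−1)(q−1) = 126·130 = 16380.
Need d with 17·d ≡ 1 (mod 16380). Apply the extended Euclidean algorithm:
16380 = 963×17 + 9
17 = 1×9 + 8
9 = 1×8 + 1
8 = 8×1 + 0
Back-substitute:
1 = 9 − 8
1 = −17 + 2·9
1 = 2·16380 − 1927·17
So 17·(-1927) ≡ 1 (mod 16380), hence d ≡ -1927 ≡ 14453 (mod 16380).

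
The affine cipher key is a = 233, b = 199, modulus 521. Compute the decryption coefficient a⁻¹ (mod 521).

161

Run Euclid on (521, 233):
521 = 2*233 + 55
233 = 4*55 + 13
55 = 4*13 + 3
13 = 4*3 + 1
3 = 3*1 + 0
gcd = 1, so the inverse exists. Back-substitute:
1 = 13 − 4·3
1 = −4·55 + 17·13
1 = 17·233 − 72·55
1 = −72·521 + 161·233
So 233·161 ≡ 1 (mod 521).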